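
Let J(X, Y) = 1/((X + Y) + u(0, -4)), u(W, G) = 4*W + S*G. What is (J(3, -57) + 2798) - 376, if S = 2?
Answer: 150163/62 ≈ 2422.0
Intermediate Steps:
u(W, G) = 2*G + 4*W (u(W, G) = 4*W + 2*G = 2*G + 4*W)
J(X, Y) = 1/(-8 + X + Y) (J(X, Y) = 1/((X + Y) + (2*(-4) + 4*0)) = 1/((X + Y) + (-8 + 0)) = 1/((X + Y) - 8) = 1/(-8 + X + Y))
(J(3, -57) + 2798) - 376 = (1/(-8 + 3 - 57) + 2798) - 376 = (1/(-62) + 2798) - 376 = (-1/62 + 2798) - 376 = 173475/62 - 376 = 150163/62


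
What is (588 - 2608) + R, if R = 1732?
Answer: -288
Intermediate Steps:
(588 - 2608) + R = (588 - 2608) + 1732 = -2020 + 1732 = -288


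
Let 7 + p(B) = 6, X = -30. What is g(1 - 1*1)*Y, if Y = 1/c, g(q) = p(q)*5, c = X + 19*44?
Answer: -5/806 ≈ -0.0062035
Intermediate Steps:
c = 806 (c = -30 + 19*44 = -30 + 836 = 806)
p(B) = -1 (p(B) = -7 + 6 = -1)
g(q) = -5 (g(q) = -1*5 = -5)
Y = 1/806 ≈ 0.0012407
g(1 - 1*1)*Y = -5*1/806 = -5/806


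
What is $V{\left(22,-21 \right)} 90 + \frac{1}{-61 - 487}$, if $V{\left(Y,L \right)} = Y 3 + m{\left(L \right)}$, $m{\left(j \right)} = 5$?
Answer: $\frac{3501719}{548} \approx 6390.0$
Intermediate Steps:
$V{\left(Y,L \right)} = 5 + 3 Y$ ($V{\left(Y,L \right)} = Y 3 + 5 = 3 Y + 5 = 5 + 3 Y$)
$V{\left(22,-21 \right)} 90 + \frac{1}{-61 - 487} = \left(5 + 3 \cdot 22\right) 90 + \frac{1}{-61 - 487} = \left(5 + 66\right) 90 + \frac{1}{-548} = 71 \cdot 90 - \frac{1}{548} = 6390 - \frac{1}{548} = \frac{3501719}{548}$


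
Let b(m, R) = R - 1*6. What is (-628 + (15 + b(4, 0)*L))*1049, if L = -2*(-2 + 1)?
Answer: -655625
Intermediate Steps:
b(m, R) = -6 + R (b(m, R) = R - 6 = -6 + R)
L = 2 (L = -2*(-1) = 2)
(-628 + (15 + b(4, 0)*L))*1049 = (-628 + (15 + (-6 + 0)*2))*1049 = (-628 + (15 - 6*2))*1049 = (-628 + (15 - 12))*1049 = (-628 + 3)*1049 = -625*1049 = -655625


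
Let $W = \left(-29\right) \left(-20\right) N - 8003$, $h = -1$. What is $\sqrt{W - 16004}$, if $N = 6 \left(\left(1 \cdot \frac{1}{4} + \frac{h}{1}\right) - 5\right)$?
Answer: $i \sqrt{44017} \approx 209.8 i$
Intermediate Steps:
$N = - \frac{69}{2}$ ($N = 6 \left(\left(1 \cdot \frac{1}{4} - 1^{-1}\right) - 5\right) = 6 \left(\left(1 \cdot \frac{1}{4} - 1\right) - 5\right) = 6 \left(\left(\frac{1}{4} - 1\right) - 5\right) = 6 \left(- \frac{3}{4} - 5\right) = 6 \left(- \frac{23}{4}\right) = - \frac{69}{2} \approx -34.5$)
$W = -28013$ ($W = \left(-29\right) \left(-20\right) \left(- \frac{69}{2}\right) - 8003 = 580 \left(- \frac{69}{2}\right) - 8003 = -20010 - 8003 = -28013$)
$\sqrt{W - 16004} = \sqrt{-28013 - 16004} = \sqrt{-44017} = i \sqrt{44017}$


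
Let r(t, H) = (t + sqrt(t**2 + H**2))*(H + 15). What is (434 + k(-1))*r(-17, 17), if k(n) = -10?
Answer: -230656 + 230656*sqrt(2) ≈ 95541.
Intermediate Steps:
r(t, H) = (15 + H)*(t + sqrt(H**2 + t**2)) (r(t, H) = (t + sqrt(H**2 + t**2))*(15 + H) = (15 + H)*(t + sqrt(H**2 + t**2)))
(434 + k(-1))*r(-17, 17) = (434 - 10)*(15*(-17) + 15*sqrt(17**2 + (-17)**2) + 17*(-17) + 17*sqrt(17**2 + (-17)**2)) = 424*(-255 + 15*sqrt(289 + 289) - 289 + 17*sqrt(289 + 289)) = 424*(-255 + 15*sqrt(578) - 289 + 17*sqrt(578)) = 424*(-255 + 15*(17*sqrt(2)) - 289 + 17*(17*sqrt(2))) = 424*(-255 + 255*sqrt(2) - 289 + 289*sqrt(2)) = 424*(-544 + 544*sqrt(2)) = -230656 + 230656*sqrt(2)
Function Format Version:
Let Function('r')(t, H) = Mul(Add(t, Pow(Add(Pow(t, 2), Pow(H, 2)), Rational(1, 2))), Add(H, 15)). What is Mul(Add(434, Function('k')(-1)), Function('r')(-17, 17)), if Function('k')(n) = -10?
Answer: Add(-230656, Mul(230656, Pow(2, Rational(1, 2)))) ≈ 95541.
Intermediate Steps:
Function('r')(t, H) = Mul(Add(15, H), Add(t, Pow(Add(Pow(H, 2), Pow(t, 2)), Rational(1, 2)))) (Function('r')(t, H) = Mul(Add(t, Pow(Add(Pow(H, 2), Pow(t, 2)), Rational(1, 2))), Add(15, H)) = Mul(Add(15, H), Add(t, Pow(Add(Pow(H, 2), Pow(t, 2)), Rational(1, 2)))))
Mul(Add(434, Function('k')(-1)), Function('r')(-17, 17)) = Mul(Add(434, -10), Add(Mul(15, -17), Mul(15, Pow(Add(Pow(17, 2), Pow(-17, 2)), Rational(1, 2))), Mul(17, -17), Mul(17, Pow(Add(Pow(17, 2), Pow(-17, 2)), Rational(1, 2))))) = Mul(424, Add(-255, Mul(15, Pow(Add(289, 289), Rational(1, 2))), -289, Mul(17, Pow(Add(289, 289), Rational(1, 2))))) = Mul(424, Add(-255, Mul(15, Pow(578, Rational(1, 2))), -289, Mul(17, Pow(578, Rational(1, 2))))) = Mul(424, Add(-255, Mul(15, Mul(17, Pow(2, Rational(1, 2)))), -289, Mul(17, Mul(17, Pow(2, Rational(1, 2)))))) = Mul(424, Add(-255, Mul(255, Pow(2, Rational(1, 2))), -289, Mul(289, Pow(2, Rational(1, 2))))) = Mul(424, Add(-544, Mul(544, Pow(2, Rational(1, 2))))) = Add(-230656, Mul(230656, Pow(2, Rational(1, 2))))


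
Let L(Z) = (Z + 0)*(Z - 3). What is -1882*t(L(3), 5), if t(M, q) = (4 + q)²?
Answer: -152442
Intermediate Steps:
L(Z) = Z*(-3 + Z)
-1882*t(L(3), 5) = -1882*(4 + 5)² = -1882*9² = -1882*81 = -152442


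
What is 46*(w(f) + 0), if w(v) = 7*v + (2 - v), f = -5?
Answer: -1288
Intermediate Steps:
w(v) = 2 + 6*v
46*(w(f) + 0) = 46*((2 + 6*(-5)) + 0) = 46*((2 - 30) + 0) = 46*(-28 + 0) = 46*(-28) = -1288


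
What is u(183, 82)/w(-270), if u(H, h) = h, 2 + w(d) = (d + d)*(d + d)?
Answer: 41/145799 ≈ 0.00028121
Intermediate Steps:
w(d) = -2 + 4*d² (w(d) = -2 + (d + d)*(d + d) = -2 + (2*d)*(2*d) = -2 + 4*d²)
u(183, 82)/w(-270) = 82/(-2 + 4*(-270)²) = 82/(-2 + 4*72900) = 82/(-2 + 291600) = 82/291598 = 82*(1/291598) = 41/145799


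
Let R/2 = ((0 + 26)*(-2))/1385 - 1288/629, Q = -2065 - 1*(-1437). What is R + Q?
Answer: -550724796/871165 ≈ -632.17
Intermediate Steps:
Q = -628 (Q = -2065 + 1437 = -628)
R = -3633176/871165 (R = 2*(((0 + 26)*(-2))/1385 - 1288/629) = 2*((26*(-2))*(1/1385) - 1288*1/629) = 2*(-52*1/1385 - 1288/629) = 2*(-52/1385 - 1288/629) = 2*(-1816588/871165) = -3633176/871165 ≈ -4.1705)
R + Q = -3633176/871165 - 628 = -550724796/871165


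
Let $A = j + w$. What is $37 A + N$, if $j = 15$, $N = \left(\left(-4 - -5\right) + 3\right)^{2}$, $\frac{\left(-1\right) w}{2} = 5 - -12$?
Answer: $-687$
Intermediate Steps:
$w = -34$ ($w = - 2 \left(5 - -12\right) = - 2 \left(5 + 12\right) = \left(-2\right) 17 = -34$)
$N = 16$ ($N = \left(\left(-4 + 5\right) + 3\right)^{2} = \left(1 + 3\right)^{2} = 4^{2} = 16$)
$A = -19$ ($A = 15 - 34 = -19$)
$37 A + N = 37 \left(-19\right) + 16 = -703 + 16 = -687$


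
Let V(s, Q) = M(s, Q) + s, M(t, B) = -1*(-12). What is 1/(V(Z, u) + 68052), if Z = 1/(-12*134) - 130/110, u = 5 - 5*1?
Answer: 17688/1203895117 ≈ 1.4692e-5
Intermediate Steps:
u = 0 (u = 5 - 5 = 0)
M(t, B) = 12
Z = -20915/17688 (Z = -1/12*1/134 - 130*1/110 = -1/1608 - 13/11 = -20915/17688 ≈ -1.1824)
V(s, Q) = 12 + s
1/(V(Z, u) + 68052) = 1/((12 - 20915/17688) + 68052) = 1/(191341/17688 + 68052) = 1/(1203895117/17688) = 17688/1203895117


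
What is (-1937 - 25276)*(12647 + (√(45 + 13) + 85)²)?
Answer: -542355090 - 4626210*√58 ≈ -5.7759e+8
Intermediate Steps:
(-1937 - 25276)*(12647 + (√(45 + 13) + 85)²) = -27213*(12647 + (√58 + 85)²) = -27213*(12647 + (85 + √58)²) = -344162811 - 27213*(85 + √58)²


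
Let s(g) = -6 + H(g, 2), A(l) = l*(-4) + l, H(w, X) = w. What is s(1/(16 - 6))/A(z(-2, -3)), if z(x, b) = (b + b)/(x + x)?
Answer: 59/45 ≈ 1.3111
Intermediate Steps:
z(x, b) = b/x (z(x, b) = (2*b)/((2*x)) = (2*b)*(1/(2*x)) = b/x)
A(l) = -3*l (A(l) = -4*l + l = -3*l)
s(g) = -6 + g
s(1/(16 - 6))/A(z(-2, -3)) = (-6 + 1/(16 - 6))/((-(-9)/(-2))) = (-6 + 1/10)/((-(-9)*(-1)/2)) = (-6 + ⅒)/((-3*3/2)) = -59/(10*(-9/2)) = -59/10*(-2/9) = 59/45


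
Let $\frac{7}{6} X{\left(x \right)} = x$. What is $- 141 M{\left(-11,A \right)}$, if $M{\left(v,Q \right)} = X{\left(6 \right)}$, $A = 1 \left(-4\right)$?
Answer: $- \frac{5076}{7} \approx -725.14$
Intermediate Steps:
$X{\left(x \right)} = \frac{6 x}{7}$
$A = -4$
$M{\left(v,Q \right)} = \frac{36}{7}$ ($M{\left(v,Q \right)} = \frac{6}{7} \cdot 6 = \frac{36}{7}$)
$- 141 M{\left(-11,A \right)} = \left(-141\right) \frac{36}{7} = - \frac{5076}{7}$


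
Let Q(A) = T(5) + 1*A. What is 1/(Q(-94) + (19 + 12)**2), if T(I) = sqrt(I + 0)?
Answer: 867/751684 - sqrt(5)/751684 ≈ 0.0011504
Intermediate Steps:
T(I) = sqrt(I)
Q(A) = A + sqrt(5) (Q(A) = sqrt(5) + 1*A = sqrt(5) + A = A + sqrt(5))
1/(Q(-94) + (19 + 12)**2) = 1/((-94 + sqrt(5)) + (19 + 12)**2) = 1/((-94 + sqrt(5)) + 31**2) = 1/((-94 + sqrt(5)) + 961) = 1/(867 + sqrt(5))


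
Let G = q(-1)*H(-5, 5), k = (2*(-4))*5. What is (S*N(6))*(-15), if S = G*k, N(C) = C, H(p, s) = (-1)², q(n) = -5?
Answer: -18000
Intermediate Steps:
H(p, s) = 1
k = -40 (k = -8*5 = -40)
G = -5 (G = -5*1 = -5)
S = 200 (S = -5*(-40) = 200)
(S*N(6))*(-15) = (200*6)*(-15) = 1200*(-15) = -18000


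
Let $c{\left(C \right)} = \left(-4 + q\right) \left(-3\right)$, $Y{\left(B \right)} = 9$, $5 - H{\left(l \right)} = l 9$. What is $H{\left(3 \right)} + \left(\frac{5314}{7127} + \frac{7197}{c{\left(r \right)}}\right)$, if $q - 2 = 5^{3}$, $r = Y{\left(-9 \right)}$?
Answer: $- \frac{35729713}{876621} \approx -40.758$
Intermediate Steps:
$H{\left(l \right)} = 5 - 9 l$ ($H{\left(l \right)} = 5 - l 9 = 5 - 9 l$)
$r = 9$
$q = 127$ ($q = 2 + 5^{3} = 2 + 125 = 127$)
$c{\left(C \right)} = -369$ ($c{\left(C \right)} = \left(-4 + 127\right) \left(-3\right) = 123 \left(-3\right) = -369$)
$H{\left(3 \right)} + \left(\frac{5314}{7127} + \frac{7197}{c{\left(r \right)}}\right) = \left(5 - 27\right) + \left(\frac{5314}{7127} + \frac{7197}{-369}\right) = \left(5 - 27\right) + \left(5314 \cdot \frac{1}{7127} + 7197 \left(- \frac{1}{369}\right)\right) = -22 + \left(\frac{5314}{7127} - \frac{2399}{123}\right) = -22 - \frac{16444051}{876621} = - \frac{35729713}{876621}$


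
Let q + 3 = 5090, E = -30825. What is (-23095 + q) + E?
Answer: -48833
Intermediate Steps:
q = 5087 (q = -3 + 5090 = 5087)
(-23095 + q) + E = (-23095 + 5087) - 30825 = -18008 - 30825 = -48833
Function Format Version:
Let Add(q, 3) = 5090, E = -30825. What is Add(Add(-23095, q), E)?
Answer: -48833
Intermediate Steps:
q = 5087 (q = Add(-3, 5090) = 5087)
Add(Add(-23095, q), E) = Add(Add(-23095, 5087), -30825) = Add(-18008, -30825) = -48833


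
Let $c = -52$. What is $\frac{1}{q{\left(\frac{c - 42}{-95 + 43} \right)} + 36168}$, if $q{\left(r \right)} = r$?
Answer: $\frac{26}{940415} \approx 2.7647 \cdot 10^{-5}$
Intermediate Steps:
$\frac{1}{q{\left(\frac{c - 42}{-95 + 43} \right)} + 36168} = \frac{1}{\frac{-52 - 42}{-95 + 43} + 36168} = \frac{1}{- \frac{94}{-52} + 36168} = \frac{1}{\left(-94\right) \left(- \frac{1}{52}\right) + 36168} = \frac{1}{\frac{47}{26} + 36168} = \frac{1}{\frac{940415}{26}} = \frac{26}{940415}$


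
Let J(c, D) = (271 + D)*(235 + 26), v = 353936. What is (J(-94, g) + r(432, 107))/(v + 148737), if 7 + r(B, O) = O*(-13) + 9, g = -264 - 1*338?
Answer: -87780/502673 ≈ -0.17463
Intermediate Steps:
g = -602 (g = -264 - 338 = -602)
r(B, O) = 2 - 13*O (r(B, O) = -7 + (O*(-13) + 9) = -7 + (-13*O + 9) = -7 + (9 - 13*O) = 2 - 13*O)
J(c, D) = 70731 + 261*D (J(c, D) = (271 + D)*261 = 70731 + 261*D)
(J(-94, g) + r(432, 107))/(v + 148737) = ((70731 + 261*(-602)) + (2 - 13*107))/(353936 + 148737) = ((70731 - 157122) + (2 - 1391))/502673 = (-86391 - 1389)*(1/502673) = -87780*1/502673 = -87780/502673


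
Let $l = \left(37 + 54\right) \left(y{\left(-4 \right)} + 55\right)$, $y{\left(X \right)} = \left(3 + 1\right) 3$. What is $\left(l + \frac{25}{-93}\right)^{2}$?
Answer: $\frac{321484464016}{8649} \approx 3.717 \cdot 10^{7}$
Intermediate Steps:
$y{\left(X \right)} = 12$ ($y{\left(X \right)} = 4 \cdot 3 = 12$)
$l = 6097$ ($l = \left(37 + 54\right) \left(12 + 55\right) = 91 \cdot 67 = 6097$)
$\left(l + \frac{25}{-93}\right)^{2} = \left(6097 + \frac{25}{-93}\right)^{2} = \left(6097 + 25 \left(- \frac{1}{93}\right)\right)^{2} = \left(6097 - \frac{25}{93}\right)^{2} = \left(\frac{566996}{93}\right)^{2} = \frac{321484464016}{8649}$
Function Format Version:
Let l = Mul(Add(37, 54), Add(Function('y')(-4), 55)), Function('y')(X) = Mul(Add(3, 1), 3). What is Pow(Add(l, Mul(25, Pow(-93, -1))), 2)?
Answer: Rational(321484464016, 8649) ≈ 3.7170e+7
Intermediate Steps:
Function('y')(X) = 12 (Function('y')(X) = Mul(4, 3) = 12)
l = 6097 (l = Mul(Add(37, 54), Add(12, 55)) = Mul(91, 67) = 6097)
Pow(Add(l, Mul(25, Pow(-93, -1))), 2) = Pow(Add(6097, Mul(25, Pow(-93, -1))), 2) = Pow(Add(6097, Mul(25, Rational(-1, 93))), 2) = Pow(Add(6097, Rational(-25, 93)), 2) = Pow(Rational(566996, 93), 2) = Rational(321484464016, 8649)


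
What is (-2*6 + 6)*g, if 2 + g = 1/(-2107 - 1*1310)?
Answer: 13670/1139 ≈ 12.002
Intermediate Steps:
g = -6835/3417 (g = -2 + 1/(-2107 - 1*1310) = -2 + 1/(-2107 - 1310) = -2 + 1/(-3417) = -2 - 1/3417 = -6835/3417 ≈ -2.0003)
(-2*6 + 6)*g = (-2*6 + 6)*(-6835/3417) = (-12 + 6)*(-6835/3417) = -6*(-6835/3417) = 13670/1139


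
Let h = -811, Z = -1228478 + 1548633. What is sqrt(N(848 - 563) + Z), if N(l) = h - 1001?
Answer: sqrt(318343) ≈ 564.22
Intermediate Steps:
Z = 320155
N(l) = -1812 (N(l) = -811 - 1001 = -1812)
sqrt(N(848 - 563) + Z) = sqrt(-1812 + 320155) = sqrt(318343)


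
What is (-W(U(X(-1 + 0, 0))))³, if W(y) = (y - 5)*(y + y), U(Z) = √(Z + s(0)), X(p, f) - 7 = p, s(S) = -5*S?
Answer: -23328 + 10320*√6 ≈ 1950.7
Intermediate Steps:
X(p, f) = 7 + p
U(Z) = √Z (U(Z) = √(Z - 5*0) = √(Z + 0) = √Z)
W(y) = 2*y*(-5 + y) (W(y) = (-5 + y)*(2*y) = 2*y*(-5 + y))
(-W(U(X(-1 + 0, 0))))³ = (-2*√(7 + (-1 + 0))*(-5 + √(7 + (-1 + 0))))³ = (-2*√(7 - 1)*(-5 + √(7 - 1)))³ = (-2*√6*(-5 + √6))³ = -48*√6*(-5 + √6)³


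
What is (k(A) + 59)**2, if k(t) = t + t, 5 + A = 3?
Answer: 3025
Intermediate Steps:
A = -2 (A = -5 + 3 = -2)
k(t) = 2*t
(k(A) + 59)**2 = (2*(-2) + 59)**2 = (-4 + 59)**2 = 55**2 = 3025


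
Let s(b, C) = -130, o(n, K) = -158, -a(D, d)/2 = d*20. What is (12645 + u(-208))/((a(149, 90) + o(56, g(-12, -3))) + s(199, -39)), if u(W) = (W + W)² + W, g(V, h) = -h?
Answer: -61831/1296 ≈ -47.709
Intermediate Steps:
a(D, d) = -40*d (a(D, d) = -2*d*20 = -40*d)
u(W) = W + 4*W² (u(W) = (2*W)² + W = 4*W² + W = W + 4*W²)
(12645 + u(-208))/((a(149, 90) + o(56, g(-12, -3))) + s(199, -39)) = (12645 - 208*(1 + 4*(-208)))/((-40*90 - 158) - 130) = (12645 - 208*(1 - 832))/((-3600 - 158) - 130) = (12645 - 208*(-831))/(-3758 - 130) = (12645 + 172848)/(-3888) = 185493*(-1/3888) = -61831/1296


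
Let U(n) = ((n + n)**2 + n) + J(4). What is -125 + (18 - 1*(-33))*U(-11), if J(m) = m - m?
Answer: 23998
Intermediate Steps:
J(m) = 0
U(n) = n + 4*n**2 (U(n) = ((n + n)**2 + n) + 0 = ((2*n)**2 + n) + 0 = (4*n**2 + n) + 0 = (n + 4*n**2) + 0 = n + 4*n**2)
-125 + (18 - 1*(-33))*U(-11) = -125 + (18 - 1*(-33))*(-11*(1 + 4*(-11))) = -125 + (18 + 33)*(-11*(1 - 44)) = -125 + 51*(-11*(-43)) = -125 + 51*473 = -125 + 24123 = 23998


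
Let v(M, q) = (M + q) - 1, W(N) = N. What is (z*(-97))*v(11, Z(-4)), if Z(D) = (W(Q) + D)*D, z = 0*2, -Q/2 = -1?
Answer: 0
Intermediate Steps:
Q = 2 (Q = -2*(-1) = 2)
z = 0
Z(D) = D*(2 + D) (Z(D) = (2 + D)*D = D*(2 + D))
v(M, q) = -1 + M + q
(z*(-97))*v(11, Z(-4)) = (0*(-97))*(-1 + 11 - 4*(2 - 4)) = 0*(-1 + 11 - 4*(-2)) = 0*(-1 + 11 + 8) = 0*18 = 0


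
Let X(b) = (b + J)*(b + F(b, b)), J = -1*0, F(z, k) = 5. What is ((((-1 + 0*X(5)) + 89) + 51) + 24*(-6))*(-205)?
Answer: 1025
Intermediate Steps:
J = 0
X(b) = b*(5 + b) (X(b) = (b + 0)*(b + 5) = b*(5 + b))
((((-1 + 0*X(5)) + 89) + 51) + 24*(-6))*(-205) = ((((-1 + 0*(5*(5 + 5))) + 89) + 51) + 24*(-6))*(-205) = ((((-1 + 0*(5*10)) + 89) + 51) - 144)*(-205) = ((((-1 + 0*50) + 89) + 51) - 144)*(-205) = ((((-1 + 0) + 89) + 51) - 144)*(-205) = (((-1 + 89) + 51) - 144)*(-205) = ((88 + 51) - 144)*(-205) = (139 - 144)*(-205) = -5*(-205) = 1025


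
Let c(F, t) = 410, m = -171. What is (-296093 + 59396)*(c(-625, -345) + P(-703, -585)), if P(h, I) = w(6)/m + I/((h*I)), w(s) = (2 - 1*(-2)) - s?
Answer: -204674657365/2109 ≈ -9.7048e+7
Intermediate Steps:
w(s) = 4 - s (w(s) = (2 + 2) - s = 4 - s)
P(h, I) = 2/171 + 1/h (P(h, I) = (4 - 1*6)/(-171) + I/((h*I)) = (4 - 6)*(-1/171) + I/((I*h)) = -2*(-1/171) + I*(1/(I*h)) = 2/171 + 1/h)
(-296093 + 59396)*(c(-625, -345) + P(-703, -585)) = (-296093 + 59396)*(410 + (2/171 + 1/(-703))) = -236697*(410 + (2/171 - 1/703)) = -236697*(410 + 65/6327) = -236697*2594135/6327 = -204674657365/2109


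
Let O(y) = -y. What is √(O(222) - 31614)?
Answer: 2*I*√7959 ≈ 178.43*I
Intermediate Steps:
√(O(222) - 31614) = √(-1*222 - 31614) = √(-222 - 31614) = √(-31836) = 2*I*√7959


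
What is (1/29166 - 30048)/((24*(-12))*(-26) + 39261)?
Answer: -876379967/1363481334 ≈ -0.64275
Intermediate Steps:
(1/29166 - 30048)/((24*(-12))*(-26) + 39261) = (1/29166 - 30048)/(-288*(-26) + 39261) = -876379967/(29166*(7488 + 39261)) = -876379967/29166/46749 = -876379967/29166*1/46749 = -876379967/1363481334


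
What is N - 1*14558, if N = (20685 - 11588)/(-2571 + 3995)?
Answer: -20721495/1424 ≈ -14552.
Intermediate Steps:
N = 9097/1424 ≈ 6.3883
N - 1*14558 = 9097/1424 - 1*14558 = 9097/1424 - 14558 = -20721495/1424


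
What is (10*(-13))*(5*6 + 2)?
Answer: -4160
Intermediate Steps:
(10*(-13))*(5*6 + 2) = -130*(30 + 2) = -130*32 = -4160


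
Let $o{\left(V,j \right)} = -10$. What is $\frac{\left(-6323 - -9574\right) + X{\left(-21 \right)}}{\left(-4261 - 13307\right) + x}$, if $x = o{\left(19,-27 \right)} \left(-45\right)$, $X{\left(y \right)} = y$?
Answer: $- \frac{1615}{8559} \approx -0.18869$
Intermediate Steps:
$x = 450$ ($x = \left(-10\right) \left(-45\right) = 450$)
$\frac{\left(-6323 - -9574\right) + X{\left(-21 \right)}}{\left(-4261 - 13307\right) + x} = \frac{\left(-6323 - -9574\right) - 21}{\left(-4261 - 13307\right) + 450} = \frac{\left(-6323 + 9574\right) - 21}{\left(-4261 - 13307\right) + 450} = \frac{3251 - 21}{-17568 + 450} = \frac{3230}{-17118} = 3230 \left(- \frac{1}{17118}\right) = - \frac{1615}{8559}$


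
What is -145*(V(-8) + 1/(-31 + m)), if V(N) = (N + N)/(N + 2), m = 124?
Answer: -12035/31 ≈ -388.23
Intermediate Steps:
V(N) = 2*N/(2 + N) (V(N) = (2*N)/(2 + N) = 2*N/(2 + N))
-145*(V(-8) + 1/(-31 + m)) = -145*(2*(-8)/(2 - 8) + 1/(-31 + 124)) = -145*(2*(-8)/(-6) + 1/93) = -145*(2*(-8)*(-⅙) + 1/93) = -145*(8/3 + 1/93) = -145*83/31 = -12035/31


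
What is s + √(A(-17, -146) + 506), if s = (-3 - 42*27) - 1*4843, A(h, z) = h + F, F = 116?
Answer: -5980 + 11*√5 ≈ -5955.4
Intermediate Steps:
A(h, z) = 116 + h (A(h, z) = h + 116 = 116 + h)
s = -5980 (s = (-3 - 1134) - 4843 = -1137 - 4843 = -5980)
s + √(A(-17, -146) + 506) = -5980 + √((116 - 17) + 506) = -5980 + √(99 + 506) = -5980 + √605 = -5980 + 11*√5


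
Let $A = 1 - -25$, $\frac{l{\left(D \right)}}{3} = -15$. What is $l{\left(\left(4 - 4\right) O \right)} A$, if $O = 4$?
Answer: $-1170$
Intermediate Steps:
$l{\left(D \right)} = -45$ ($l{\left(D \right)} = 3 \left(-15\right) = -45$)
$A = 26$ ($A = 1 + 25 = 26$)
$l{\left(\left(4 - 4\right) O \right)} A = \left(-45\right) 26 = -1170$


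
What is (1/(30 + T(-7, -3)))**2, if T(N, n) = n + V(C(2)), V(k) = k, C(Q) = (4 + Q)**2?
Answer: 1/3969 ≈ 0.00025195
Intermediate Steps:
T(N, n) = 36 + n (T(N, n) = n + (4 + 2)**2 = n + 6**2 = n + 36 = 36 + n)
(1/(30 + T(-7, -3)))**2 = (1/(30 + (36 - 3)))**2 = (1/(30 + 33))**2 = (1/63)**2 = 1/3969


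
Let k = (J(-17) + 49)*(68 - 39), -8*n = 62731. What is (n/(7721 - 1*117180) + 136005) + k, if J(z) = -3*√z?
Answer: 120340163003/875672 - 87*I*√17 ≈ 1.3743e+5 - 358.71*I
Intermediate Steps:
n = -62731/8 (n = -⅛*62731 = -62731/8 ≈ -7841.4)
k = 1421 - 87*I*√17 (k = (-3*I*√17 + 49)*(68 - 39) = (-3*I*√17 + 49)*29 = (49 - 3*I*√17)*29 = 1421 - 87*I*√17 ≈ 1421.0 - 358.71*I)
(n/(7721 - 1*117180) + 136005) + k = (-62731/(8*(7721 - 1*117180)) + 136005) + (1421 - 87*I*√17) = (-62731/(8*(7721 - 117180)) + 136005) + (1421 - 87*I*√17) = (-62731/8/(-109459) + 136005) + (1421 - 87*I*√17) = (-62731/8*(-1/109459) + 136005) + (1421 - 87*I*√17) = (62731/875672 + 136005) + (1421 - 87*I*√17) = 119095833091/875672 + (1421 - 87*I*√17) = 120340163003/875672 - 87*I*√17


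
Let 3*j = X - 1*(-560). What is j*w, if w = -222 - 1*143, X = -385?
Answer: -63875/3 ≈ -21292.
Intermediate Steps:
j = 175/3 (j = (-385 - 1*(-560))/3 = (-385 + 560)/3 = (1/3)*175 = 175/3 ≈ 58.333)
w = -365 (w = -222 - 143 = -365)
j*w = (175/3)*(-365) = -63875/3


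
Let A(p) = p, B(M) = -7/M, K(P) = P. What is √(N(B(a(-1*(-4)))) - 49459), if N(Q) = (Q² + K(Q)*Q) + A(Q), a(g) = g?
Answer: I*√791274/4 ≈ 222.38*I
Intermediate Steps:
N(Q) = Q + 2*Q² (N(Q) = (Q² + Q*Q) + Q = (Q² + Q²) + Q = 2*Q² + Q = Q + 2*Q²)
√(N(B(a(-1*(-4)))) - 49459) = √((-7/((-1*(-4))))*(1 + 2*(-7/((-1*(-4))))) - 49459) = √((-7/4)*(1 + 2*(-7/4)) - 49459) = √((-7*¼)*(1 + 2*(-7*¼)) - 49459) = √(-7*(1 + 2*(-7/4))/4 - 49459) = √(-7*(1 - 7/2)/4 - 49459) = √(-7/4*(-5/2) - 49459) = √(35/8 - 49459) = √(-395637/8) = I*√791274/4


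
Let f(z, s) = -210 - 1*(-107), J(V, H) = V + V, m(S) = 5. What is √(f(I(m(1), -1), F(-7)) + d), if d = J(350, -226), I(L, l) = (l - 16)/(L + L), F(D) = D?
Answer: √597 ≈ 24.434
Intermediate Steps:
I(L, l) = (-16 + l)/(2*L) (I(L, l) = (-16 + l)/((2*L)) = (-16 + l)*(1/(2*L)) = (-16 + l)/(2*L))
J(V, H) = 2*V
f(z, s) = -103 (f(z, s) = -210 + 107 = -103)
d = 700 (d = 2*350 = 700)
√(f(I(m(1), -1), F(-7)) + d) = √(-103 + 700) = √597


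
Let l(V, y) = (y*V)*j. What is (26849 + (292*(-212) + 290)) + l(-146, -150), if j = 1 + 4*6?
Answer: 512735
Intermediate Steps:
j = 25 (j = 1 + 24 = 25)
l(V, y) = 25*V*y (l(V, y) = (y*V)*25 = (V*y)*25 = 25*V*y)
(26849 + (292*(-212) + 290)) + l(-146, -150) = (26849 + (292*(-212) + 290)) + 25*(-146)*(-150) = (26849 + (-61904 + 290)) + 547500 = (26849 - 61614) + 547500 = -34765 + 547500 = 512735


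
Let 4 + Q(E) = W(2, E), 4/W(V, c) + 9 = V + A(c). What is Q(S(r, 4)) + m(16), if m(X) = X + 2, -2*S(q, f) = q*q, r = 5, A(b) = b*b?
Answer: 8374/597 ≈ 14.027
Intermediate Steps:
A(b) = b**2
W(V, c) = 4/(-9 + V + c**2) (W(V, c) = 4/(-9 + (V + c**2)) = 4/(-9 + V + c**2))
S(q, f) = -q**2/2 (S(q, f) = -q*q/2 = -q**2/2)
Q(E) = -4 + 4/(-7 + E**2) (Q(E) = -4 + 4/(-9 + 2 + E**2) = -4 + 4/(-7 + E**2))
m(X) = 2 + X
Q(S(r, 4)) + m(16) = 4*(8 - (-1/2*5**2)**2)/(-7 + (-1/2*5**2)**2) + (2 + 16) = 4*(8 - (-1/2*25)**2)/(-7 + (-1/2*25)**2) + 18 = 4*(8 - (-25/2)**2)/(-7 + (-25/2)**2) + 18 = 4*(8 - 1*625/4)/(-7 + 625/4) + 18 = 4*(8 - 625/4)/(597/4) + 18 = 4*(4/597)*(-593/4) + 18 = -2372/597 + 18 = 8374/597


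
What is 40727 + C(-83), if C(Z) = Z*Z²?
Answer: -531060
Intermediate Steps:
C(Z) = Z³
40727 + C(-83) = 40727 + (-83)³ = 40727 - 571787 = -531060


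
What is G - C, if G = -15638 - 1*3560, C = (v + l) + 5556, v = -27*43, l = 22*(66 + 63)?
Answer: -26431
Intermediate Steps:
l = 2838 (l = 22*129 = 2838)
v = -1161
C = 7233 (C = (-1161 + 2838) + 5556 = 1677 + 5556 = 7233)
G = -19198 (G = -15638 - 3560 = -19198)
G - C = -19198 - 1*7233 = -19198 - 7233 = -26431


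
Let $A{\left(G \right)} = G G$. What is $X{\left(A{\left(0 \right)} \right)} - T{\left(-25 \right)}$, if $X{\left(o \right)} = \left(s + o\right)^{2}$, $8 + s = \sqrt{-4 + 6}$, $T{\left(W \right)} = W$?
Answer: $91 - 16 \sqrt{2} \approx 68.373$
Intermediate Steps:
$A{\left(G \right)} = G^{2}$
$s = -8 + \sqrt{2}$ ($s = -8 + \sqrt{-4 + 6} = -8 + \sqrt{2} \approx -6.5858$)
$X{\left(o \right)} = \left(-8 + o + \sqrt{2}\right)^{2}$ ($X{\left(o \right)} = \left(\left(-8 + \sqrt{2}\right) + o\right)^{2} = \left(-8 + o + \sqrt{2}\right)^{2}$)
$X{\left(A{\left(0 \right)} \right)} - T{\left(-25 \right)} = \left(-8 + 0^{2} + \sqrt{2}\right)^{2} - -25 = \left(-8 + 0 + \sqrt{2}\right)^{2} + 25 = \left(-8 + \sqrt{2}\right)^{2} + 25 = 25 + \left(-8 + \sqrt{2}\right)^{2}$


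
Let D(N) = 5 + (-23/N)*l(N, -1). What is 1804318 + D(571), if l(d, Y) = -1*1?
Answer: 1030268456/571 ≈ 1.8043e+6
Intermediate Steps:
l(d, Y) = -1
D(N) = 5 + 23/N (D(N) = 5 - 23/N*(-1) = 5 + 23/N)
1804318 + D(571) = 1804318 + (5 + 23/571) = 1804318 + 2878/571 = 1030268456/571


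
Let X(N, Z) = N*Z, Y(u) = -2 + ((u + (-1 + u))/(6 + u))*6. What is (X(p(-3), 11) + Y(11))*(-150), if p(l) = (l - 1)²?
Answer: -462600/17 ≈ -27212.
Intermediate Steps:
p(l) = (-1 + l)²
Y(u) = -2 + 6*(-1 + 2*u)/(6 + u) (Y(u) = -2 + ((-1 + 2*u)/(6 + u))*6 = -2 + 6*(-1 + 2*u)/(6 + u))
(X(p(-3), 11) + Y(11))*(-150) = ((-1 - 3)²*11 + 2*(-9 + 5*11)/(6 + 11))*(-150) = ((-4)²*11 + 2*(-9 + 55)/17)*(-150) = (16*11 + 2*(1/17)*46)*(-150) = (176 + 92/17)*(-150) = (3084/17)*(-150) = -462600/17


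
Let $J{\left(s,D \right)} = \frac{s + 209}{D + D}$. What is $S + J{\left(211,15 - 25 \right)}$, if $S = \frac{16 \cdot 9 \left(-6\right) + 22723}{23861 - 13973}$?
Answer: $- \frac{185789}{9888} \approx -18.789$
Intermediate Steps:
$J{\left(s,D \right)} = \frac{209 + s}{2 D}$
$S = \frac{21859}{9888}$ ($S = \frac{144 \left(-6\right) + 22723}{9888} = \left(-864 + 22723\right) \frac{1}{9888} = 21859 \cdot \frac{1}{9888} = \frac{21859}{9888} \approx 2.2107$)
$S + J{\left(211,15 - 25 \right)} = \frac{21859}{9888} + \frac{209 + 211}{2 \left(15 - 25\right)} = \frac{21859}{9888} + \frac{1}{2} \frac{1}{-10} \cdot 420 = \frac{21859}{9888} + \frac{1}{2} \left(- \frac{1}{10}\right) 420 = \frac{21859}{9888} - 21 = - \frac{185789}{9888}$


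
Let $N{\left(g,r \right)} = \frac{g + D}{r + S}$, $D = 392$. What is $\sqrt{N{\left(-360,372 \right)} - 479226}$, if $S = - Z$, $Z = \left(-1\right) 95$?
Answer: $\frac{29 i \sqrt{124273370}}{467} \approx 692.26 i$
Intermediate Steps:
$Z = -95$
$S = 95$ ($S = \left(-1\right) \left(-95\right) = 95$)
$N{\left(g,r \right)} = \frac{392 + g}{95 + r}$ ($N{\left(g,r \right)} = \frac{g + 392}{r + 95} = \frac{392 + g}{95 + r}$)
$\sqrt{N{\left(-360,372 \right)} - 479226} = \sqrt{\frac{392 - 360}{95 + 372} - 479226} = \sqrt{\frac{1}{467} \cdot 32 - 479226} = \sqrt{\frac{32}{467} - 479226} = \sqrt{- \frac{223798510}{467}} = \frac{29 i \sqrt{124273370}}{467}$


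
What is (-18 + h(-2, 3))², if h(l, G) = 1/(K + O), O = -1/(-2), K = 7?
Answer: 71824/225 ≈ 319.22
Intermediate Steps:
O = ½ (O = -1*(-½) = ½ ≈ 0.50000)
h(l, G) = 2/15 (h(l, G) = 1/(7 + ½) = 1/(15/2) = 2/15)
(-18 + h(-2, 3))² = (-18 + 2/15)² = (-268/15)² = 71824/225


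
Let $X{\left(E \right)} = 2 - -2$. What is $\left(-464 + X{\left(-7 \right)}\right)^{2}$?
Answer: $211600$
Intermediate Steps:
$X{\left(E \right)} = 4$ ($X{\left(E \right)} = 2 + 2 = 4$)
$\left(-464 + X{\left(-7 \right)}\right)^{2} = \left(-464 + 4\right)^{2} = \left(-460\right)^{2} = 211600$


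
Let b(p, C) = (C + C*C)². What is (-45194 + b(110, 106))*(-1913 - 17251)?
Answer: -2464409336280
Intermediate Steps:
b(p, C) = (C + C²)²
(-45194 + b(110, 106))*(-1913 - 17251) = (-45194 + 106²*(1 + 106)²)*(-1913 - 17251) = (-45194 + 11236*107²)*(-19164) = (-45194 + 11236*11449)*(-19164) = (-45194 + 128640964)*(-19164) = 128595770*(-19164) = -2464409336280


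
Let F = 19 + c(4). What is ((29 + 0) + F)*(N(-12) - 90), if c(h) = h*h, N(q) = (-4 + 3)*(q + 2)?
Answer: -5120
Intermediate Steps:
N(q) = -2 - q (N(q) = -(2 + q) = -2 - q)
c(h) = h**2
F = 35 (F = 19 + 4**2 = 19 + 16 = 35)
((29 + 0) + F)*(N(-12) - 90) = ((29 + 0) + 35)*((-2 - 1*(-12)) - 90) = (29 + 35)*((-2 + 12) - 90) = 64*(10 - 90) = 64*(-80) = -5120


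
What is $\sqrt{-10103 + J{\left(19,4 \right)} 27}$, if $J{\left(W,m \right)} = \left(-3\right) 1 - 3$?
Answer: $i \sqrt{10265} \approx 101.32 i$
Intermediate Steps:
$J{\left(W,m \right)} = -6$ ($J{\left(W,m \right)} = -3 - 3 = -6$)
$\sqrt{-10103 + J{\left(19,4 \right)} 27} = \sqrt{-10103 - 162} = \sqrt{-10265} = i \sqrt{10265}$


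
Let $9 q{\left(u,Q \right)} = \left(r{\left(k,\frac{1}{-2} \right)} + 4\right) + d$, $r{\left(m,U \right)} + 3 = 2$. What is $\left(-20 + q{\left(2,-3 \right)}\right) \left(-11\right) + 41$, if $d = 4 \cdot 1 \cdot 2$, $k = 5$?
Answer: $\frac{2228}{9} \approx 247.56$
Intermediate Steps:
$r{\left(m,U \right)} = -1$ ($r{\left(m,U \right)} = -3 + 2 = -1$)
$d = 8$ ($d = 4 \cdot 2 = 8$)
$q{\left(u,Q \right)} = \frac{11}{9}$ ($q{\left(u,Q \right)} = \frac{\left(-1 + 4\right) + 8}{9} = \frac{3 + 8}{9} = \frac{1}{9} \cdot 11 = \frac{11}{9}$)
$\left(-20 + q{\left(2,-3 \right)}\right) \left(-11\right) + 41 = \left(-20 + \frac{11}{9}\right) \left(-11\right) + 41 = \left(- \frac{169}{9}\right) \left(-11\right) + 41 = \frac{1859}{9} + 41 = \frac{2228}{9}$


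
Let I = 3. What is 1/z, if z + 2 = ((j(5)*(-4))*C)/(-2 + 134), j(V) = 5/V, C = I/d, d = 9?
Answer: -99/199 ≈ -0.49749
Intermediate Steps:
C = ⅓ (C = 3/9 = 3*(⅑) = ⅓ ≈ 0.33333)
z = -199/99 (z = -2 + (((5/5)*(-4))*(⅓))/(-2 + 134) = -2 + (((5*(⅕))*(-4))*(⅓))/132 = -2 + ((1*(-4))*(⅓))*(1/132) = -2 - 4*⅓*(1/132) = -2 - 4/3*1/132 = -2 - 1/99 = -199/99 ≈ -2.0101)
1/z = 1/(-199/99) = -99/199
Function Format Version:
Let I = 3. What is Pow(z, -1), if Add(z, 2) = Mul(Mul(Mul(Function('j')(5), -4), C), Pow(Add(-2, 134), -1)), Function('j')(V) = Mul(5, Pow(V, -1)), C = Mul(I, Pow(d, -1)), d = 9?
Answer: Rational(-99, 199) ≈ -0.49749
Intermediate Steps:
C = Rational(1, 3) (C = Mul(3, Pow(9, -1)) = Mul(3, Rational(1, 9)) = Rational(1, 3) ≈ 0.33333)
z = Rational(-199, 99) (z = Add(-2, Mul(Mul(Mul(Mul(5, Pow(5, -1)), -4), Rational(1, 3)), Pow(Add(-2, 134), -1))) = Add(-2, Mul(Mul(Mul(Mul(5, Rational(1, 5)), -4), Rational(1, 3)), Pow(132, -1))) = Add(-2, Mul(Mul(Mul(1, -4), Rational(1, 3)), Rational(1, 132))) = Add(-2, Mul(Mul(-4, Rational(1, 3)), Rational(1, 132))) = Add(-2, Mul(Rational(-4, 3), Rational(1, 132))) = Add(-2, Rational(-1, 99)) = Rational(-199, 99) ≈ -2.0101)
Pow(z, -1) = Pow(Rational(-199, 99), -1) = Rational(-99, 199)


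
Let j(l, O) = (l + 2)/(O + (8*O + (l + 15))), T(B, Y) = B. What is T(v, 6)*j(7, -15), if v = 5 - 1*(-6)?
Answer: -99/113 ≈ -0.87611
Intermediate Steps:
v = 11 (v = 5 + 6 = 11)
j(l, O) = (2 + l)/(15 + l + 9*O) (j(l, O) = (2 + l)/(O + (8*O + (15 + l))) = (2 + l)/(O + (15 + l + 8*O)) = (2 + l)/(15 + l + 9*O))
T(v, 6)*j(7, -15) = 11*((2 + 7)/(15 + 7 + 9*(-15))) = 11*(9/(15 + 7 - 135)) = 11*(9/(-113)) = 11*(-1/113*9) = 11*(-9/113) = -99/113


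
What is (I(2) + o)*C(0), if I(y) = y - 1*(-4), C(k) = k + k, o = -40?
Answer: 0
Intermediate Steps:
C(k) = 2*k
I(y) = 4 + y (I(y) = y + 4 = 4 + y)
(I(2) + o)*C(0) = ((4 + 2) - 40)*(2*0) = (6 - 40)*0 = -34*0 = 0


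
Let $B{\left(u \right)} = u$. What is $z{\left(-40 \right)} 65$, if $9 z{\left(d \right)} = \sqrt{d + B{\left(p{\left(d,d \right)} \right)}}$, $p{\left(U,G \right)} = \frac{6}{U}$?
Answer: $\frac{13 i \sqrt{4015}}{18} \approx 45.763 i$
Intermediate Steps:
$z{\left(d \right)} = \frac{\sqrt{d + \frac{6}{d}}}{9}$
$z{\left(-40 \right)} 65 = \frac{\sqrt{-40 + \frac{6}{-40}}}{9} \cdot 65 = \frac{\sqrt{-40 + 6 \left(- \frac{1}{40}\right)}}{9} \cdot 65 = \frac{\sqrt{-40 - \frac{3}{20}}}{9} \cdot 65 = \frac{\sqrt{- \frac{803}{20}}}{9} \cdot 65 = \frac{\frac{1}{10} i \sqrt{4015}}{9} \cdot 65 = \frac{i \sqrt{4015}}{90} \cdot 65 = \frac{13 i \sqrt{4015}}{18}$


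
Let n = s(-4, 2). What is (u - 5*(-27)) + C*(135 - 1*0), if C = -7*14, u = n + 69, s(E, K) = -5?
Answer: -13031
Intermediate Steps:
n = -5
u = 64 (u = -5 + 69 = 64)
C = -98
(u - 5*(-27)) + C*(135 - 1*0) = (64 - 5*(-27)) - 98*(135 - 1*0) = (64 - 1*(-135)) - 98*(135 + 0) = (64 + 135) - 98*135 = 199 - 13230 = -13031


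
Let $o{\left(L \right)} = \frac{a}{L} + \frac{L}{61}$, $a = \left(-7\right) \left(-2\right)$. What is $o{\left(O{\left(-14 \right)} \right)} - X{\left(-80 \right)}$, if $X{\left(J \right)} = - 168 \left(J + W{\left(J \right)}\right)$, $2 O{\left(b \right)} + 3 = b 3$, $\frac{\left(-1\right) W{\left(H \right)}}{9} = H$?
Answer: $\frac{590279359}{5490} \approx 1.0752 \cdot 10^{5}$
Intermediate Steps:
$W{\left(H \right)} = - 9 H$
$O{\left(b \right)} = - \frac{3}{2} + \frac{3 b}{2}$ ($O{\left(b \right)} = - \frac{3}{2} + \frac{b 3}{2} = - \frac{3}{2} + \frac{3 b}{2}$)
$X{\left(J \right)} = 1344 J$ ($X{\left(J \right)} = - 168 \left(J - 9 J\right) = - 168 \left(- 8 J\right) = 1344 J$)
$a = 14$
$o{\left(L \right)} = \frac{14}{L} + \frac{L}{61}$
$o{\left(O{\left(-14 \right)} \right)} - X{\left(-80 \right)} = \left(\frac{14}{- \frac{3}{2} + \frac{3}{2} \left(-14\right)} + \frac{- \frac{3}{2} + \frac{3}{2} \left(-14\right)}{61}\right) - 1344 \left(-80\right) = \left(\frac{14}{- \frac{3}{2} - 21} + \frac{- \frac{3}{2} - 21}{61}\right) - -107520 = \left(\frac{14}{- \frac{45}{2}} + \frac{1}{61} \left(- \frac{45}{2}\right)\right) + 107520 = \left(14 \left(- \frac{2}{45}\right) - \frac{45}{122}\right) + 107520 = \left(- \frac{28}{45} - \frac{45}{122}\right) + 107520 = - \frac{5441}{5490} + 107520 = \frac{590279359}{5490}$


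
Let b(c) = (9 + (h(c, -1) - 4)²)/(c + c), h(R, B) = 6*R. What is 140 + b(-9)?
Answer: -853/18 ≈ -47.389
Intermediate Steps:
b(c) = (9 + (-4 + 6*c)²)/(2*c) (b(c) = (9 + (6*c - 4)²)/(c + c) = (9 + (-4 + 6*c)²)/((2*c)) = (9 + (-4 + 6*c)²)*(1/(2*c)) = (9 + (-4 + 6*c)²)/(2*c))
140 + b(-9) = 140 + (½)*(9 + 4*(-2 + 3*(-9))²)/(-9) = 140 + (½)*(-⅑)*(9 + 4*(-2 - 27)²) = 140 + (½)*(-⅑)*(9 + 4*(-29)²) = 140 + (½)*(-⅑)*(9 + 4*841) = 140 + (½)*(-⅑)*(9 + 3364) = 140 + (½)*(-⅑)*3373 = 140 - 3373/18 = -853/18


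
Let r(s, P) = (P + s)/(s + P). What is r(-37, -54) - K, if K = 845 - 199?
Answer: -645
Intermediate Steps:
r(s, P) = 1 (r(s, P) = (P + s)/(P + s) = 1)
K = 646
r(-37, -54) - K = 1 - 1*646 = 1 - 646 = -645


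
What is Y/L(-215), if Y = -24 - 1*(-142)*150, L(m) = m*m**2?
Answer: -21276/9938375 ≈ -0.0021408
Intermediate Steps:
L(m) = m**3
Y = 21276 (Y = -24 + 142*150 = -24 + 21300 = 21276)
Y/L(-215) = 21276/((-215)**3) = 21276/(-9938375) = 21276*(-1/9938375) = -21276/9938375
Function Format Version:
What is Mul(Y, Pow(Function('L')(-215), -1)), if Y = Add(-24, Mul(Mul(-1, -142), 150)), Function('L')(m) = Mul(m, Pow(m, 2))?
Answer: Rational(-21276, 9938375) ≈ -0.0021408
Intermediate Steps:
Function('L')(m) = Pow(m, 3)
Y = 21276 (Y = Add(-24, Mul(142, 150)) = Add(-24, 21300) = 21276)
Mul(Y, Pow(Function('L')(-215), -1)) = Mul(21276, Pow(Pow(-215, 3), -1)) = Mul(21276, Pow(-9938375, -1)) = Mul(21276, Rational(-1, 9938375)) = Rational(-21276, 9938375)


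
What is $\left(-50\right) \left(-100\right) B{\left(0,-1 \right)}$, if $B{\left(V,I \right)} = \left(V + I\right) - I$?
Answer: $0$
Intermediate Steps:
$B{\left(V,I \right)} = V$ ($B{\left(V,I \right)} = \left(I + V\right) - I = V$)
$\left(-50\right) \left(-100\right) B{\left(0,-1 \right)} = \left(-50\right) \left(-100\right) 0 = 5000 \cdot 0 = 0$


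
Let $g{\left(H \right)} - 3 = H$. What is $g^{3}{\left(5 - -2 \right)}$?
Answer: $1000$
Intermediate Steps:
$g{\left(H \right)} = 3 + H$
$g^{3}{\left(5 - -2 \right)} = \left(3 + \left(5 - -2\right)\right)^{3} = \left(3 + \left(5 + 2\right)\right)^{3} = \left(3 + 7\right)^{3} = 10^{3} = 1000$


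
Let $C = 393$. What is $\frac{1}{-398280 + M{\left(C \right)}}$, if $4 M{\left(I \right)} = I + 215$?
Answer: $- \frac{1}{398128} \approx -2.5118 \cdot 10^{-6}$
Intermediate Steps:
$M{\left(I \right)} = \frac{215}{4} + \frac{I}{4}$ ($M{\left(I \right)} = \frac{I + 215}{4} = \frac{215 + I}{4} = \frac{215}{4} + \frac{I}{4}$)
$\frac{1}{-398280 + M{\left(C \right)}} = \frac{1}{-398280 + \left(\frac{215}{4} + \frac{1}{4} \cdot 393\right)} = \frac{1}{-398280 + \left(\frac{215}{4} + \frac{393}{4}\right)} = \frac{1}{-398280 + 152} = \frac{1}{-398128} = - \frac{1}{398128}$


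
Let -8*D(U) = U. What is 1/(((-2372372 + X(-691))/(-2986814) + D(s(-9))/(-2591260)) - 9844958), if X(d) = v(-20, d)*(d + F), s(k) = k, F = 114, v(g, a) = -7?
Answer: -30958446582560/304784581802693894823 ≈ -1.0157e-7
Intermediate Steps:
D(U) = -U/8
X(d) = -798 - 7*d (X(d) = -7*(d + 114) = -7*(114 + d) = -798 - 7*d)
1/(((-2372372 + X(-691))/(-2986814) + D(s(-9))/(-2591260)) - 9844958) = 1/(((-2372372 + (-798 - 7*(-691)))/(-2986814) - ⅛*(-9)/(-2591260)) - 9844958) = 1/(((-2372372 + (-798 + 4837))*(-1/2986814) + (9/8)*(-1/2591260)) - 9844958) = 1/(((-2372372 + 4039)*(-1/2986814) - 9/20730080) - 9844958) = 1/((-2368333*(-1/2986814) - 9/20730080) - 9844958) = 1/((2368333/2986814 - 9/20730080) - 9844958) = 1/(24547852837657/30958446582560 - 9844958) = 1/(-304784581802693894823/30958446582560) = -30958446582560/304784581802693894823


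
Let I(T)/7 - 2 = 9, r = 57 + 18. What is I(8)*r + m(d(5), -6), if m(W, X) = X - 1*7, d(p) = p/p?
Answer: 5762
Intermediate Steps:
d(p) = 1
m(W, X) = -7 + X (m(W, X) = X - 7 = -7 + X)
r = 75
I(T) = 77 (I(T) = 14 + 7*9 = 14 + 63 = 77)
I(8)*r + m(d(5), -6) = 77*75 + (-7 - 6) = 5775 - 13 = 5762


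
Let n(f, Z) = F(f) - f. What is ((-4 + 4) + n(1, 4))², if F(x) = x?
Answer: 0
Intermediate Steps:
n(f, Z) = 0 (n(f, Z) = f - f = 0)
((-4 + 4) + n(1, 4))² = ((-4 + 4) + 0)² = (0 + 0)² = 0² = 0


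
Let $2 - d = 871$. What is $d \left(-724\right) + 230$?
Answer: $629386$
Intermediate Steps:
$d = -869$ ($d = 2 - 871 = -869$)
$d \left(-724\right) + 230 = \left(-869\right) \left(-724\right) + 230 = 629156 + 230 = 629386$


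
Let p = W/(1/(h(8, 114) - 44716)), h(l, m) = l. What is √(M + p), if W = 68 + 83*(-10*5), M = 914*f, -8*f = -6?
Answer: √729994966/2 ≈ 13509.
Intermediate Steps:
f = ¾ (f = -⅛*(-6) = ¾ ≈ 0.75000)
M = 1371/2 (M = 914*(¾) = 1371/2 ≈ 685.50)
W = -4082 (W = 68 + 83*(-50) = 68 - 4150 = -4082)
p = 182498056 (p = -4082/(1/(8 - 44716)) = -4082/(1/(-44708)) = -4082/(-1/44708) = -4082*(-44708) = 182498056)
√(M + p) = √(1371/2 + 182498056) = √(364997483/2) = √729994966/2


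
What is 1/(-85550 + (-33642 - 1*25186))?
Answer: -1/144378 ≈ -6.9263e-6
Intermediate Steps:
1/(-85550 + (-33642 - 1*25186)) = 1/(-85550 + (-33642 - 25186)) = 1/(-85550 - 58828) = 1/(-144378) = -1/144378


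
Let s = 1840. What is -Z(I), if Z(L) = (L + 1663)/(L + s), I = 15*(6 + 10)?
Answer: -1903/2080 ≈ -0.91490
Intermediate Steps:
I = 240 (I = 15*16 = 240)
Z(L) = (1663 + L)/(1840 + L) (Z(L) = (L + 1663)/(L + 1840) = (1663 + L)/(1840 + L))
-Z(I) = -(1663 + 240)/(1840 + 240) = -1903/2080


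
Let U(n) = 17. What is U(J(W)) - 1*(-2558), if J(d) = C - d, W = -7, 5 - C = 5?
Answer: 2575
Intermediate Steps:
C = 0 (C = 5 - 1*5 = 5 - 5 = 0)
J(d) = -d (J(d) = 0 - d = -d)
U(J(W)) - 1*(-2558) = 17 - 1*(-2558) = 17 + 2558 = 2575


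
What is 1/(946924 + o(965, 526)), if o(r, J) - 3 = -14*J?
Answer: 1/939563 ≈ 1.0643e-6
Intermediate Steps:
o(r, J) = 3 - 14*J
1/(946924 + o(965, 526)) = 1/(946924 + (3 - 14*526)) = 1/(946924 + (3 - 7364)) = 1/(946924 - 7361) = 1/939563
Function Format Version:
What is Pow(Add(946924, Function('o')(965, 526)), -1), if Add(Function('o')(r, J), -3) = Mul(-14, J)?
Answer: Rational(1, 939563) ≈ 1.0643e-6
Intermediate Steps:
Function('o')(r, J) = Add(3, Mul(-14, J))
Pow(Add(946924, Function('o')(965, 526)), -1) = Pow(Add(946924, Add(3, Mul(-14, 526))), -1) = Pow(Add(946924, Add(3, -7364)), -1) = Pow(Add(946924, -7361), -1) = Pow(939563, -1) = Rational(1, 939563)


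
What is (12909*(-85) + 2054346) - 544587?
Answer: 412494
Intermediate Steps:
(12909*(-85) + 2054346) - 544587 = (-1097265 + 2054346) - 544587 = 957081 - 544587 = 412494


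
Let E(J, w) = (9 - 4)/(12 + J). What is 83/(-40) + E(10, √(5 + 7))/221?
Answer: -201673/97240 ≈ -2.0740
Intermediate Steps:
E(J, w) = 5/(12 + J)
83/(-40) + E(10, √(5 + 7))/221 = 83/(-40) + (5/(12 + 10))/221 = 83*(-1/40) + (5/22)*(1/221) = -83/40 + (5*(1/22))*(1/221) = -83/40 + (5/22)*(1/221) = -83/40 + 5/4862 = -201673/97240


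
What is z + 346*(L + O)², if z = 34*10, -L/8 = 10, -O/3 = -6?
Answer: 1330364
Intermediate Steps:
O = 18 (O = -3*(-6) = 18)
L = -80 (L = -8*10 = -80)
z = 340
z + 346*(L + O)² = 340 + 346*(-80 + 18)² = 340 + 346*(-62)² = 340 + 346*3844 = 340 + 1330024 = 1330364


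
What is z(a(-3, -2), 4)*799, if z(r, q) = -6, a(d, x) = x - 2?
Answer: -4794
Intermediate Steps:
a(d, x) = -2 + x
z(a(-3, -2), 4)*799 = -6*799 = -4794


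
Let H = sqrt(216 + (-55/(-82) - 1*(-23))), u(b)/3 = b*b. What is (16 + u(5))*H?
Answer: 91*sqrt(1611546)/82 ≈ 1408.8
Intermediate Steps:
u(b) = 3*b**2 (u(b) = 3*(b*b) = 3*b**2)
H = sqrt(1611546)/82 (H = sqrt(216 + (-55*(-1/82) + 23)) = sqrt(216 + (55/82 + 23)) = sqrt(216 + 1941/82) = sqrt(19653/82) = sqrt(1611546)/82 ≈ 15.481)
(16 + u(5))*H = (16 + 3*5**2)*(sqrt(1611546)/82) = (16 + 3*25)*(sqrt(1611546)/82) = (16 + 75)*(sqrt(1611546)/82) = 91*(sqrt(1611546)/82) = 91*sqrt(1611546)/82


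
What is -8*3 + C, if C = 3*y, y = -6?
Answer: -42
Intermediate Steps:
C = -18 (C = 3*(-6) = -18)
-8*3 + C = -8*3 - 18 = -24 - 18 = -42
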